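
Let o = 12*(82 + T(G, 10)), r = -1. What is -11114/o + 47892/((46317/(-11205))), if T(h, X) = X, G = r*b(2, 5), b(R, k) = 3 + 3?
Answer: -98825688763/8522328 ≈ -11596.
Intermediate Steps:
b(R, k) = 6
G = -6 (G = -1*6 = -6)
o = 1104 (o = 12*(82 + 10) = 12*92 = 1104)
-11114/o + 47892/((46317/(-11205))) = -11114/1104 + 47892/((46317/(-11205))) = -11114*1/1104 + 47892/((46317*(-1/11205))) = -5557/552 + 47892/(-15439/3735) = -5557/552 + 47892*(-3735/15439) = -5557/552 - 178876620/15439 = -98825688763/8522328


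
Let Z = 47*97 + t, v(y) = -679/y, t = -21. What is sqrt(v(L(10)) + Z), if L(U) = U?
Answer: sqrt(447010)/10 ≈ 66.859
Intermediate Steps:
Z = 4538 (Z = 47*97 - 21 = 4559 - 21 = 4538)
sqrt(v(L(10)) + Z) = sqrt(-679/10 + 4538) = sqrt(44701/10) = sqrt(447010)/10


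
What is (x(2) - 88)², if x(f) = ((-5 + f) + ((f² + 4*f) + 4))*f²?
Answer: 1296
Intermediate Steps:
x(f) = f²*(-1 + f² + 5*f) (x(f) = ((-5 + f) + (4 + f² + 4*f))*f² = (-1 + f² + 5*f)*f² = f²*(-1 + f² + 5*f))
(x(2) - 88)² = (2²*(-1 + 2² + 5*2) - 88)² = (4*(-1 + 4 + 10) - 88)² = (4*13 - 88)² = (52 - 88)² = (-36)² = 1296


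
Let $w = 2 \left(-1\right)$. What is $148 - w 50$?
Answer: $248$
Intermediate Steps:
$w = -2$
$148 - w 50 = 148 - \left(-2\right) 50 = 148 - -100 = 148 + 100 = 248$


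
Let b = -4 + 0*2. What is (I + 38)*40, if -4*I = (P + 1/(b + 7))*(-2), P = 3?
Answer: 4760/3 ≈ 1586.7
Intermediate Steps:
b = -4 (b = -4 + 0 = -4)
I = 5/3 (I = -(3 + 1/(-4 + 7))*(-2)/4 = -(3 + 1/3)*(-2)/4 = -(3 + ⅓)*(-2)/4 = -5*(-2)/6 = -¼*(-20/3) = 5/3 ≈ 1.6667)
(I + 38)*40 = (5/3 + 38)*40 = (119/3)*40 = 4760/3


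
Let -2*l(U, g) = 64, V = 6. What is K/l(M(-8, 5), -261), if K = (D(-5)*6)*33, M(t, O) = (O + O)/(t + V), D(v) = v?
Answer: 495/16 ≈ 30.938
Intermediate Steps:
M(t, O) = 2*O/(6 + t) (M(t, O) = (O + O)/(t + 6) = (2*O)/(6 + t) = 2*O/(6 + t))
l(U, g) = -32 (l(U, g) = -½*64 = -32)
K = -990 (K = -5*6*33 = -30*33 = -990)
K/l(M(-8, 5), -261) = -990/(-32) = -990*(-1/32) = 495/16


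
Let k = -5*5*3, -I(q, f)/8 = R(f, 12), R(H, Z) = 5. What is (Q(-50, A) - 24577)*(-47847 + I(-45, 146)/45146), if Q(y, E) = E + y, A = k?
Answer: 26679403770402/22573 ≈ 1.1819e+9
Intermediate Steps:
I(q, f) = -40 (I(q, f) = -8*5 = -40)
k = -75 (k = -25*3 = -75)
A = -75
(Q(-50, A) - 24577)*(-47847 + I(-45, 146)/45146) = ((-75 - 50) - 24577)*(-47847 - 40/45146) = (-125 - 24577)*(-47847 - 40*1/45146) = -24702*(-47847 - 20/22573) = -24702*(-1080050351/22573) = 26679403770402/22573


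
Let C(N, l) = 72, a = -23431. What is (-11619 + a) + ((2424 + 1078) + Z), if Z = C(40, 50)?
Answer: -31476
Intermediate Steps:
Z = 72
(-11619 + a) + ((2424 + 1078) + Z) = (-11619 - 23431) + ((2424 + 1078) + 72) = -35050 + (3502 + 72) = -35050 + 3574 = -31476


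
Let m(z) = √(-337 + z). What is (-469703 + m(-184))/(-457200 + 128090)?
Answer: 469703/329110 - I*√521/329110 ≈ 1.4272 - 6.9355e-5*I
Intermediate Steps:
(-469703 + m(-184))/(-457200 + 128090) = (-469703 + √(-337 - 184))/(-457200 + 128090) = (-469703 + √(-521))/(-329110) = (-469703 + I*√521)*(-1/329110) = 469703/329110 - I*√521/329110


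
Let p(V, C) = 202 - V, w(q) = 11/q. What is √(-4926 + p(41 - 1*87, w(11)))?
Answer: I*√4678 ≈ 68.396*I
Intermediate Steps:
√(-4926 + p(41 - 1*87, w(11))) = √(-4926 + (202 - (41 - 1*87))) = √(-4926 + (202 - (41 - 87))) = √(-4926 + (202 - 1*(-46))) = √(-4926 + (202 + 46)) = √(-4926 + 248) = √(-4678) = I*√4678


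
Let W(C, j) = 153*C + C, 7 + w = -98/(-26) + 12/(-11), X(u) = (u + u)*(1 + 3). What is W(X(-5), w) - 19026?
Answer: -25186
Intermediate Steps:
X(u) = 8*u (X(u) = (2*u)*4 = 8*u)
w = -618/143 (w = -7 + (-98/(-26) + 12/(-11)) = -7 + (-98*(-1/26) + 12*(-1/11)) = -7 + (49/13 - 12/11) = -7 + 383/143 = -618/143 ≈ -4.3217)
W(C, j) = 154*C
W(X(-5), w) - 19026 = 154*(8*(-5)) - 19026 = 154*(-40) - 19026 = -6160 - 19026 = -25186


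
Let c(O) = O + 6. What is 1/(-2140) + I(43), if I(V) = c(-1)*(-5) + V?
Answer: 38519/2140 ≈ 18.000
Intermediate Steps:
c(O) = 6 + O
I(V) = -25 + V (I(V) = (6 - 1)*(-5) + V = 5*(-5) + V = -25 + V)
1/(-2140) + I(43) = 1/(-2140) + (-25 + 43) = -1/2140 + 18 = 38519/2140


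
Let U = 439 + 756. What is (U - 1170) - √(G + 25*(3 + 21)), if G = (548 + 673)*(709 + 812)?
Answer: 25 - √1857741 ≈ -1338.0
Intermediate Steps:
G = 1857141 (G = 1221*1521 = 1857141)
U = 1195
(U - 1170) - √(G + 25*(3 + 21)) = (1195 - 1170) - √(1857141 + 25*(3 + 21)) = 25 - √(1857141 + 25*24) = 25 - √(1857141 + 600) = 25 - √1857741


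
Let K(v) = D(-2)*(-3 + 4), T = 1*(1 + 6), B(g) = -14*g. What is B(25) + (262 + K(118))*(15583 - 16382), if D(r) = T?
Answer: -215281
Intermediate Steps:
T = 7 (T = 1*7 = 7)
D(r) = 7
K(v) = 7 (K(v) = 7*(-3 + 4) = 7*1 = 7)
B(25) + (262 + K(118))*(15583 - 16382) = -14*25 + (262 + 7)*(15583 - 16382) = -350 + 269*(-799) = -350 - 214931 = -215281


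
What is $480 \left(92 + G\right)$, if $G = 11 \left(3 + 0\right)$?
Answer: $60000$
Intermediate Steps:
$G = 33$ ($G = 11 \cdot 3 = 33$)
$480 \left(92 + G\right) = 480 \left(92 + 33\right) = 480 \cdot 125 = 60000$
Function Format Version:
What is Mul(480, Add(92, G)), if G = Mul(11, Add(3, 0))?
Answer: 60000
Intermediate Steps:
G = 33 (G = Mul(11, 3) = 33)
Mul(480, Add(92, G)) = Mul(480, Add(92, 33)) = Mul(480, 125) = 60000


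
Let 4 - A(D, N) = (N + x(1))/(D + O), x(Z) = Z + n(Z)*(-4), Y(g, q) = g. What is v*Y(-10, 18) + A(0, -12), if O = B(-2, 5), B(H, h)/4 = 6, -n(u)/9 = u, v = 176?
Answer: -42169/24 ≈ -1757.0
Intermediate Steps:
n(u) = -9*u
B(H, h) = 24 (B(H, h) = 4*6 = 24)
O = 24
x(Z) = 37*Z (x(Z) = Z - 9*Z*(-4) = Z + 36*Z = 37*Z)
A(D, N) = 4 - (37 + N)/(24 + D) (A(D, N) = 4 - (N + 37*1)/(D + 24) = 4 - (N + 37)/(24 + D) = 4 - (37 + N)/(24 + D))
v*Y(-10, 18) + A(0, -12) = 176*(-10) + (59 - 1*(-12) + 4*0)/(24 + 0) = -1760 + (59 + 12 + 0)/24 = -1760 + (1/24)*71 = -1760 + 71/24 = -42169/24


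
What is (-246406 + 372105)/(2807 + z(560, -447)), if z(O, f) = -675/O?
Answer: 14078288/314249 ≈ 44.800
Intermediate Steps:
(-246406 + 372105)/(2807 + z(560, -447)) = (-246406 + 372105)/(2807 - 675/560) = 125699/(2807 - 675*1/560) = 125699/(2807 - 135/112) = 125699/(314249/112) = 125699*(112/314249) = 14078288/314249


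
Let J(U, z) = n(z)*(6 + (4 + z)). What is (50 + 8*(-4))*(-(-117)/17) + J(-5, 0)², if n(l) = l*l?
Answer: 2106/17 ≈ 123.88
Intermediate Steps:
n(l) = l²
J(U, z) = z²*(10 + z) (J(U, z) = z²*(6 + (4 + z)) = z²*(10 + z))
(50 + 8*(-4))*(-(-117)/17) + J(-5, 0)² = (50 + 8*(-4))*(-(-117)/17) + (0²*(10 + 0))² = (50 - 32)*(-(-117)/17) + (0*10)² = 18*(-1*(-117/17)) + 0² = 18*(117/17) + 0 = 2106/17 + 0 = 2106/17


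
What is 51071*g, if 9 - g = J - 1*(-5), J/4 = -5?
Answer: 1225704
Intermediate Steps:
J = -20 (J = 4*(-5) = -20)
g = 24 (g = 9 - (-20 - 1*(-5)) = 9 - (-20 + 5) = 9 - 1*(-15) = 9 + 15 = 24)
51071*g = 51071*24 = 1225704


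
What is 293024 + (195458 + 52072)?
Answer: 540554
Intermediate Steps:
293024 + (195458 + 52072) = 293024 + 247530 = 540554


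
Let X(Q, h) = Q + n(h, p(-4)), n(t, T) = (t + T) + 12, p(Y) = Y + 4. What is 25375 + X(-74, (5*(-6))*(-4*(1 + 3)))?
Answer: 25793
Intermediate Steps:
p(Y) = 4 + Y
n(t, T) = 12 + T + t (n(t, T) = (T + t) + 12 = 12 + T + t)
X(Q, h) = 12 + Q + h (X(Q, h) = Q + (12 + (4 - 4) + h) = Q + (12 + 0 + h) = Q + (12 + h) = 12 + Q + h)
25375 + X(-74, (5*(-6))*(-4*(1 + 3))) = 25375 + (12 - 74 + (5*(-6))*(-4*(1 + 3))) = 25375 + (12 - 74 - (-120)*4) = 25375 + (12 - 74 - 30*(-16)) = 25375 + (12 - 74 + 480) = 25375 + 418 = 25793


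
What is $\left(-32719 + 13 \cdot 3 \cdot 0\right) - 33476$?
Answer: $-66195$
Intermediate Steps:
$\left(-32719 + 13 \cdot 3 \cdot 0\right) - 33476 = \left(-32719 + 39 \cdot 0\right) - 33476 = \left(-32719 + 0\right) - 33476 = -32719 - 33476 = -66195$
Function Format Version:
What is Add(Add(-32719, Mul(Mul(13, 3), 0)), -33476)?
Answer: -66195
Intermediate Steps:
Add(Add(-32719, Mul(Mul(13, 3), 0)), -33476) = Add(Add(-32719, Mul(39, 0)), -33476) = Add(Add(-32719, 0), -33476) = Add(-32719, -33476) = -66195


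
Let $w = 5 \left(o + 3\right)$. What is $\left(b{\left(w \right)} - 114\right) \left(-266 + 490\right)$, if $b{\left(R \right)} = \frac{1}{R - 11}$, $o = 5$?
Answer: $- \frac{740320}{29} \approx -25528.0$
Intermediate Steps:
$w = 40$ ($w = 5 \left(5 + 3\right) = 5 \cdot 8 = 40$)
$b{\left(R \right)} = \frac{1}{-11 + R}$
$\left(b{\left(w \right)} - 114\right) \left(-266 + 490\right) = \left(\frac{1}{-11 + 40} - 114\right) \left(-266 + 490\right) = \left(\frac{1}{29} - 114\right) 224 = \left(- \frac{3305}{29}\right) 224 = - \frac{740320}{29}$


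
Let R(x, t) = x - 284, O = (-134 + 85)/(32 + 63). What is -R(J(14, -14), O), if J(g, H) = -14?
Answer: 298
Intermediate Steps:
O = -49/95 ≈ -0.51579
R(x, t) = -284 + x
-R(J(14, -14), O) = -(-284 - 14) = -1*(-298) = 298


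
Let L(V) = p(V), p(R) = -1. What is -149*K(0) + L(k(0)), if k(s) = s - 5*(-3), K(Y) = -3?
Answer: 446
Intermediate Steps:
k(s) = 15 + s (k(s) = s + 15 = 15 + s)
L(V) = -1
-149*K(0) + L(k(0)) = -149*(-3) - 1 = 447 - 1 = 446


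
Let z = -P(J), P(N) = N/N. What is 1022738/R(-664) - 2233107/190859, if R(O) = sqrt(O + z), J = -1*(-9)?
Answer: -2233107/190859 - 1022738*I*sqrt(665)/665 ≈ -11.7 - 39660.0*I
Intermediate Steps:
J = 9
P(N) = 1
z = -1 (z = -1*1 = -1)
R(O) = sqrt(-1 + O) (R(O) = sqrt(O - 1) = sqrt(-1 + O))
1022738/R(-664) - 2233107/190859 = 1022738/(sqrt(-1 - 664)) - 2233107/190859 = 1022738/(sqrt(-665)) - 2233107*1/190859 = 1022738/((I*sqrt(665))) - 2233107/190859 = 1022738*(-I*sqrt(665)/665) - 2233107/190859 = -1022738*I*sqrt(665)/665 - 2233107/190859 = -2233107/190859 - 1022738*I*sqrt(665)/665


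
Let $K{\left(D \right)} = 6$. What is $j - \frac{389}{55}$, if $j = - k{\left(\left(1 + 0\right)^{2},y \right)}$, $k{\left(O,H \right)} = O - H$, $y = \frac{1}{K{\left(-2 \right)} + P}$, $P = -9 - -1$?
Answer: $- \frac{943}{110} \approx -8.5727$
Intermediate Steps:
$P = -8$ ($P = -9 + 1 = -8$)
$y = - \frac{1}{2}$ ($y = \frac{1}{6 - 8} = \frac{1}{-2} = - \frac{1}{2} \approx -0.5$)
$j = - \frac{3}{2}$ ($j = - (\left(1 + 0\right)^{2} - - \frac{1}{2}) = - (1^{2} + \frac{1}{2}) = - (1 + \frac{1}{2}) = \left(-1\right) \frac{3}{2} = - \frac{3}{2} \approx -1.5$)
$j - \frac{389}{55} = - \frac{3}{2} - \frac{389}{55} = - \frac{943}{110}$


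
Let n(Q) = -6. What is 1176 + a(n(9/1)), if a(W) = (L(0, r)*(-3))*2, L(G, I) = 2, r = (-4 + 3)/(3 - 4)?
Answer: 1164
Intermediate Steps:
r = 1 (r = -1/(-1) = -1*(-1) = 1)
a(W) = -12 (a(W) = (2*(-3))*2 = -6*2 = -12)
1176 + a(n(9/1)) = 1176 - 12 = 1164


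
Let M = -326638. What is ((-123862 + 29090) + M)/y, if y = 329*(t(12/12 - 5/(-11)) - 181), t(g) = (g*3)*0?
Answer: 421410/59549 ≈ 7.0767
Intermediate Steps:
t(g) = 0 (t(g) = (3*g)*0 = 0)
y = -59549 (y = 329*(0 - 181) = 329*(-181) = -59549)
((-123862 + 29090) + M)/y = ((-123862 + 29090) - 326638)/(-59549) = (-94772 - 326638)*(-1/59549) = -421410*(-1/59549) = 421410/59549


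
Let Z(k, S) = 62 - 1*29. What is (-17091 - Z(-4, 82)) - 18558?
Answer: -35682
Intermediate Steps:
Z(k, S) = 33 (Z(k, S) = 62 - 29 = 33)
(-17091 - Z(-4, 82)) - 18558 = (-17091 - 1*33) - 18558 = (-17091 - 33) - 18558 = -17124 - 18558 = -35682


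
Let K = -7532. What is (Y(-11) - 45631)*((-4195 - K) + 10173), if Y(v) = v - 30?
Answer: -617028720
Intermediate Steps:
Y(v) = -30 + v
(Y(-11) - 45631)*((-4195 - K) + 10173) = ((-30 - 11) - 45631)*((-4195 - 1*(-7532)) + 10173) = (-41 - 45631)*((-4195 + 7532) + 10173) = -45672*(3337 + 10173) = -45672*13510 = -617028720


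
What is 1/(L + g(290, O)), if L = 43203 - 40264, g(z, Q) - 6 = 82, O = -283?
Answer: 1/3027 ≈ 0.00033036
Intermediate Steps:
g(z, Q) = 88 (g(z, Q) = 6 + 82 = 88)
L = 2939
1/(L + g(290, O)) = 1/(2939 + 88) = 1/3027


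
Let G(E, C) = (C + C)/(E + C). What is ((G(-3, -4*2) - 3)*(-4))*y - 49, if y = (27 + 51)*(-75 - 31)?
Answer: -562763/11 ≈ -51160.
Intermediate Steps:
y = -8268 (y = 78*(-106) = -8268)
G(E, C) = 2*C/(C + E) (G(E, C) = (2*C)/(C + E) = 2*C/(C + E))
((G(-3, -4*2) - 3)*(-4))*y - 49 = ((2*(-4*2)/(-4*2 - 3) - 3)*(-4))*(-8268) - 49 = ((2*(-8)/(-8 - 3) - 3)*(-4))*(-8268) - 49 = ((2*(-8)/(-11) - 3)*(-4))*(-8268) - 49 = ((2*(-8)*(-1/11) - 3)*(-4))*(-8268) - 49 = ((16/11 - 3)*(-4))*(-8268) - 49 = -17/11*(-4)*(-8268) - 49 = (68/11)*(-8268) - 49 = -562224/11 - 49 = -562763/11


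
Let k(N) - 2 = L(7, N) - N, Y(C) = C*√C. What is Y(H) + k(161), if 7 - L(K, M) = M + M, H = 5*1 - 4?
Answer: -473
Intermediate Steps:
H = 1 (H = 5 - 4 = 1)
Y(C) = C^(3/2)
L(K, M) = 7 - 2*M (L(K, M) = 7 - (M + M) = 7 - 2*M)
k(N) = 9 - 3*N (k(N) = 2 + ((7 - 2*N) - N) = 2 + (7 - 3*N) = 9 - 3*N)
Y(H) + k(161) = 1^(3/2) + (9 - 3*161) = 1 + (9 - 483) = 1 - 474 = -473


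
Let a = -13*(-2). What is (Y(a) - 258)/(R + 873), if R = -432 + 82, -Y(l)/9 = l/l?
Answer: -267/523 ≈ -0.51052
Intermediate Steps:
a = 26
Y(l) = -9 (Y(l) = -9*l/l = -9*1 = -9)
R = -350
(Y(a) - 258)/(R + 873) = (-9 - 258)/(-350 + 873) = -267/523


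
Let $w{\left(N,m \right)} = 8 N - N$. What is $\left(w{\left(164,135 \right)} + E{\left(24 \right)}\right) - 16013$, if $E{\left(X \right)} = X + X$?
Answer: $-14817$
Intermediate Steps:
$w{\left(N,m \right)} = 7 N$
$E{\left(X \right)} = 2 X$
$\left(w{\left(164,135 \right)} + E{\left(24 \right)}\right) - 16013 = \left(7 \cdot 164 + 2 \cdot 24\right) - 16013 = \left(1148 + 48\right) - 16013 = 1196 - 16013 = -14817$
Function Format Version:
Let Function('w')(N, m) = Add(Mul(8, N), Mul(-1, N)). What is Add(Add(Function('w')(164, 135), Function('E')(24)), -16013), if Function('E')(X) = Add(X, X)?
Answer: -14817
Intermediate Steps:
Function('w')(N, m) = Mul(7, N)
Function('E')(X) = Mul(2, X)
Add(Add(Function('w')(164, 135), Function('E')(24)), -16013) = Add(Add(Mul(7, 164), Mul(2, 24)), -16013) = Add(Add(1148, 48), -16013) = Add(1196, -16013) = -14817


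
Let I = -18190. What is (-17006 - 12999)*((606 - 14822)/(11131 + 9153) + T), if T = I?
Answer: 2767812545220/5071 ≈ 5.4581e+8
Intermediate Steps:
T = -18190
(-17006 - 12999)*((606 - 14822)/(11131 + 9153) + T) = (-17006 - 12999)*((606 - 14822)/(11131 + 9153) - 18190) = -30005*(-14216/20284 - 18190) = -30005*(-14216*1/20284 - 18190) = -30005*(-3554/5071 - 18190) = -30005*(-92245044/5071) = 2767812545220/5071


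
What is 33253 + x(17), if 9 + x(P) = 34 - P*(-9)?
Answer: 33431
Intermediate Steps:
x(P) = 25 + 9*P (x(P) = -9 + (34 - P*(-9)) = -9 + (34 - (-9)*P) = -9 + (34 + 9*P) = 25 + 9*P)
33253 + x(17) = 33253 + (25 + 9*17) = 33253 + (25 + 153) = 33253 + 178 = 33431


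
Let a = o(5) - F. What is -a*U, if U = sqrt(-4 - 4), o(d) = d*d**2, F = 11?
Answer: -228*I*sqrt(2) ≈ -322.44*I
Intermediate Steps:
o(d) = d**3
a = 114 (a = 5**3 - 1*11 = 125 - 11 = 114)
U = 2*I*sqrt(2) (U = sqrt(-8) = 2*I*sqrt(2) ≈ 2.8284*I)
-a*U = -114*2*I*sqrt(2) = -228*I*sqrt(2)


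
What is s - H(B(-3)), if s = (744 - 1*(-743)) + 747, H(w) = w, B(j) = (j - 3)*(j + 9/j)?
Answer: 2198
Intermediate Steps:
B(j) = (-3 + j)*(j + 9/j)
s = 2234 (s = (744 + 743) + 747 = 1487 + 747 = 2234)
s - H(B(-3)) = 2234 - (9 + (-3)² - 27/(-3) - 3*(-3)) = 2234 - (9 + 9 - 27*(-⅓) + 9) = 2234 - (9 + 9 + 9 + 9) = 2234 - 1*36 = 2234 - 36 = 2198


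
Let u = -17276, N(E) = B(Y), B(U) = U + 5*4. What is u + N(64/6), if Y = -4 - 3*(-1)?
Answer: -17257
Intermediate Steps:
Y = -1 (Y = -4 + 3 = -1)
B(U) = 20 + U (B(U) = U + 20 = 20 + U)
N(E) = 19 (N(E) = 20 - 1 = 19)
u + N(64/6) = -17276 + 19 = -17257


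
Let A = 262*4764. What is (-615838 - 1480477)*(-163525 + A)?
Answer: -2273753390545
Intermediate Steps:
A = 1248168
(-615838 - 1480477)*(-163525 + A) = (-615838 - 1480477)*(-163525 + 1248168) = -2096315*1084643 = -2273753390545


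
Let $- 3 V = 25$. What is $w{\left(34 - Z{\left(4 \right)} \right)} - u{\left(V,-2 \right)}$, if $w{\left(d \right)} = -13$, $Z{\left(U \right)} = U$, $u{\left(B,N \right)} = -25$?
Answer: $12$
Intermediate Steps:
$V = - \frac{25}{3}$ ($V = \left(- \frac{1}{3}\right) 25 = - \frac{25}{3} \approx -8.3333$)
$w{\left(34 - Z{\left(4 \right)} \right)} - u{\left(V,-2 \right)} = -13 - -25 = -13 + 25 = 12$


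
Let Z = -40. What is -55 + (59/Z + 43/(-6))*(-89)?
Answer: 85693/120 ≈ 714.11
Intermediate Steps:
-55 + (59/Z + 43/(-6))*(-89) = -55 + (59/(-40) + 43/(-6))*(-89) = -55 + (59*(-1/40) + 43*(-1/6))*(-89) = -55 + (-59/40 - 43/6)*(-89) = -55 - 1037/120*(-89) = -55 + 92293/120 = 85693/120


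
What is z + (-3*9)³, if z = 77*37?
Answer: -16834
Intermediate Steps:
z = 2849
z + (-3*9)³ = 2849 + (-3*9)³ = 2849 + (-27)³ = 2849 - 19683 = -16834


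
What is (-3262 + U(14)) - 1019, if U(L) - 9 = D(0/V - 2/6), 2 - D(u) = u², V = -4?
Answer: -38431/9 ≈ -4270.1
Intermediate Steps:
D(u) = 2 - u²
U(L) = 98/9 (U(L) = 9 + (2 - (0/(-4) - 2/6)²) = 9 + (2 - (0*(-¼) - 2*⅙)²) = 9 + (2 - (0 - ⅓)²) = 9 + (2 - (-⅓)²) = 9 + (2 - 1*⅑) = 9 + (2 - ⅑) = 9 + 17/9 = 98/9)
(-3262 + U(14)) - 1019 = (-3262 + 98/9) - 1019 = -29260/9 - 1019 = -38431/9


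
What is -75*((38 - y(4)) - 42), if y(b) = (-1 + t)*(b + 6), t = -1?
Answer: -1200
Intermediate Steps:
y(b) = -12 - 2*b (y(b) = (-1 - 1)*(b + 6) = -2*(6 + b) = -12 - 2*b)
-75*((38 - y(4)) - 42) = -75*((38 - (-12 - 2*4)) - 42) = -75*((38 - (-12 - 8)) - 42) = -75*((38 - 1*(-20)) - 42) = -75*((38 + 20) - 42) = -75*(58 - 42) = -75*16 = -1200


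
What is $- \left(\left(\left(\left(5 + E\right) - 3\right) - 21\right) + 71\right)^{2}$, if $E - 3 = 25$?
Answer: $-6400$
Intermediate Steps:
$E = 28$ ($E = 3 + 25 = 28$)
$- \left(\left(\left(\left(5 + E\right) - 3\right) - 21\right) + 71\right)^{2} = - \left(\left(\left(\left(5 + 28\right) - 3\right) - 21\right) + 71\right)^{2} = - \left(\left(\left(33 - 3\right) - 21\right) + 71\right)^{2} = - \left(\left(30 - 21\right) + 71\right)^{2} = - \left(9 + 71\right)^{2} = - 80^{2} = \left(-1\right) 6400 = -6400$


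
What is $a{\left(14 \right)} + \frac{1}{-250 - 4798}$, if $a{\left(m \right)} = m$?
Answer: $\frac{70671}{5048} \approx 14.0$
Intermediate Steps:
$a{\left(14 \right)} + \frac{1}{-250 - 4798} = 14 + \frac{1}{-250 - 4798} = 14 + \frac{1}{-5048} = 14 - \frac{1}{5048} = \frac{70671}{5048}$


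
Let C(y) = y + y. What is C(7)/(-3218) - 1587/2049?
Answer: -855942/1098947 ≈ -0.77887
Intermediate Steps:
C(y) = 2*y
C(7)/(-3218) - 1587/2049 = (2*7)/(-3218) - 1587/2049 = 14*(-1/3218) - 1587*1/2049 = -7/1609 - 529/683 = -855942/1098947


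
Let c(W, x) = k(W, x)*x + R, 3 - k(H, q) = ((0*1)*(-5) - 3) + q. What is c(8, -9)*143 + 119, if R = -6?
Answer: -20044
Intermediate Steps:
k(H, q) = 6 - q (k(H, q) = 3 - (((0*1)*(-5) - 3) + q) = 3 - ((0*(-5) - 3) + q) = 3 - ((0 - 3) + q) = 3 - (-3 + q) = 3 + (3 - q) = 6 - q)
c(W, x) = -6 + x*(6 - x) (c(W, x) = (6 - x)*x - 6 = x*(6 - x) - 6 = -6 + x*(6 - x))
c(8, -9)*143 + 119 = (-6 - 1*(-9)*(-6 - 9))*143 + 119 = (-6 - 1*(-9)*(-15))*143 + 119 = (-6 - 135)*143 + 119 = -141*143 + 119 = -20163 + 119 = -20044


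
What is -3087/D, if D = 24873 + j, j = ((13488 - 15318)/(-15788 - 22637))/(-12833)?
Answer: -33827210515/272557242311 ≈ -0.12411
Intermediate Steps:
j = -366/98621605 (j = -1830/(-38425)*(-1/12833) = -1830*(-1/38425)*(-1/12833) = (366/7685)*(-1/12833) = -366/98621605 ≈ -3.7112e-6)
D = 2453015180799/98621605 (D = 24873 - 366/98621605 = 2453015180799/98621605 ≈ 24873.)
-3087/D = -3087/2453015180799/98621605 = -3087*98621605/2453015180799 = -33827210515/272557242311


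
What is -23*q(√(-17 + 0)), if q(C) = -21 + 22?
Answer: -23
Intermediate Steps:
q(C) = 1
-23*q(√(-17 + 0)) = -23*1 = -23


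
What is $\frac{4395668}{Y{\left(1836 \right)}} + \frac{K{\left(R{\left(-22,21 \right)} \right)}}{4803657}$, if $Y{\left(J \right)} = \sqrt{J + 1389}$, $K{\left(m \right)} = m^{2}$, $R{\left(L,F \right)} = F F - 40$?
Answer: $\frac{160801}{4803657} + \frac{4395668 \sqrt{129}}{645} \approx 77403.0$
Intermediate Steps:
$R{\left(L,F \right)} = -40 + F^{2}$ ($R{\left(L,F \right)} = F^{2} - 40 = -40 + F^{2}$)
$Y{\left(J \right)} = \sqrt{1389 + J}$
$\frac{4395668}{Y{\left(1836 \right)}} + \frac{K{\left(R{\left(-22,21 \right)} \right)}}{4803657} = \frac{4395668}{\sqrt{1389 + 1836}} + \frac{\left(-40 + 21^{2}\right)^{2}}{4803657} = \frac{4395668}{\sqrt{3225}} + \left(-40 + 441\right)^{2} \cdot \frac{1}{4803657} = \frac{4395668}{5 \sqrt{129}} + 401^{2} \cdot \frac{1}{4803657} = 4395668 \frac{\sqrt{129}}{645} + 160801 \cdot \frac{1}{4803657} = \frac{4395668 \sqrt{129}}{645} + \frac{160801}{4803657} = \frac{160801}{4803657} + \frac{4395668 \sqrt{129}}{645}$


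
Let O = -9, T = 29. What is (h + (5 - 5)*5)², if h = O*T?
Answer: 68121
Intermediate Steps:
h = -261 (h = -9*29 = -261)
(h + (5 - 5)*5)² = (-261 + (5 - 5)*5)² = (-261 + 0*5)² = (-261 + 0)² = (-261)² = 68121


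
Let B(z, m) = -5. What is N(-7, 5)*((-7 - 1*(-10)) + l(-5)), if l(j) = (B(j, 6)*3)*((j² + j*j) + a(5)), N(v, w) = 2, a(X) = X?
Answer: -1644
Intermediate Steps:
l(j) = -75 - 30*j² (l(j) = (-5*3)*((j² + j*j) + 5) = -15*((j² + j²) + 5) = -15*(2*j² + 5) = -15*(5 + 2*j²) = -75 - 30*j²)
N(-7, 5)*((-7 - 1*(-10)) + l(-5)) = 2*((-7 - 1*(-10)) + (-75 - 30*(-5)²)) = 2*((-7 + 10) + (-75 - 30*25)) = 2*(3 + (-75 - 750)) = 2*(3 - 825) = 2*(-822) = -1644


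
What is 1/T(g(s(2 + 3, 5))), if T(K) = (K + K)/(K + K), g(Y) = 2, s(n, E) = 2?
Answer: 1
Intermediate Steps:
T(K) = 1 (T(K) = (2*K)/((2*K)) = (2*K)*(1/(2*K)) = 1)
1/T(g(s(2 + 3, 5))) = 1/1 = 1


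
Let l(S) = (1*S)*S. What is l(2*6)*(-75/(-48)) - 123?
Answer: 102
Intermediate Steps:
l(S) = S² (l(S) = S*S = S²)
l(2*6)*(-75/(-48)) - 123 = (2*6)²*(-75/(-48)) - 123 = 12²*(-75*(-1/48)) - 123 = 144*(25/16) - 123 = 225 - 123 = 102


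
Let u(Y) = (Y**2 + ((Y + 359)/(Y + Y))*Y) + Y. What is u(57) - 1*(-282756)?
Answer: 286270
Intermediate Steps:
u(Y) = 359/2 + Y**2 + 3*Y/2 (u(Y) = (Y**2 + ((359 + Y)/((2*Y)))*Y) + Y = (Y**2 + ((359 + Y)*(1/(2*Y)))*Y) + Y = (Y**2 + ((359 + Y)/(2*Y))*Y) + Y = (Y**2 + (359/2 + Y/2)) + Y = (359/2 + Y**2 + Y/2) + Y = 359/2 + Y**2 + 3*Y/2)
u(57) - 1*(-282756) = (359/2 + 57**2 + (3/2)*57) - 1*(-282756) = (359/2 + 3249 + 171/2) + 282756 = 3514 + 282756 = 286270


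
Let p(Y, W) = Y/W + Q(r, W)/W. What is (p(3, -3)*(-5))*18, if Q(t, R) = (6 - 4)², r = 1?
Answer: 210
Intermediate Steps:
Q(t, R) = 4 (Q(t, R) = 2² = 4)
p(Y, W) = 4/W + Y/W (p(Y, W) = Y/W + 4/W = 4/W + Y/W)
(p(3, -3)*(-5))*18 = (((4 + 3)/(-3))*(-5))*18 = (-⅓*7*(-5))*18 = -7/3*(-5)*18 = (35/3)*18 = 210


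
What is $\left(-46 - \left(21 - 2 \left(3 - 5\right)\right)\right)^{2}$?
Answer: $5041$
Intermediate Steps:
$\left(-46 - \left(21 - 2 \left(3 - 5\right)\right)\right)^{2} = \left(-46 + \left(2 \left(-2\right) - 21\right)\right)^{2} = \left(-46 - 25\right)^{2} = \left(-71\right)^{2} = 5041$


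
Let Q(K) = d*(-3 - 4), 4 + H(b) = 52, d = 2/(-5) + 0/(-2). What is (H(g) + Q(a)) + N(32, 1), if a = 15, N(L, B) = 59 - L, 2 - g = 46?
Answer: 389/5 ≈ 77.800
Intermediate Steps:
d = -⅖ (d = 2*(-⅕) + 0*(-½) = -⅖ + 0 = -⅖ ≈ -0.40000)
g = -44 (g = 2 - 1*46 = 2 - 46 = -44)
H(b) = 48 (H(b) = -4 + 52 = 48)
Q(K) = 14/5 (Q(K) = -2*(-3 - 4)/5 = -⅖*(-7) = 14/5)
(H(g) + Q(a)) + N(32, 1) = (48 + 14/5) + (59 - 1*32) = 254/5 + (59 - 32) = 254/5 + 27 = 389/5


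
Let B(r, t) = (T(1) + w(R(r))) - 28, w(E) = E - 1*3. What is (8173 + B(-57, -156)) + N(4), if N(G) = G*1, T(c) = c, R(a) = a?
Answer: 8090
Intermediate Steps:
w(E) = -3 + E (w(E) = E - 3 = -3 + E)
N(G) = G
B(r, t) = -30 + r (B(r, t) = (1 + (-3 + r)) - 28 = (-2 + r) - 28 = -30 + r)
(8173 + B(-57, -156)) + N(4) = (8173 + (-30 - 57)) + 4 = (8173 - 87) + 4 = 8086 + 4 = 8090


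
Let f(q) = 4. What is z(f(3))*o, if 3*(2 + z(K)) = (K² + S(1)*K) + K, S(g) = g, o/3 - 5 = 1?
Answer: 108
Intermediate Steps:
o = 18 (o = 15 + 3*1 = 15 + 3 = 18)
z(K) = -2 + K²/3 + 2*K/3 (z(K) = -2 + ((K² + 1*K) + K)/3 = -2 + ((K² + K) + K)/3 = -2 + ((K + K²) + K)/3 = -2 + (K² + 2*K)/3 = -2 + (K²/3 + 2*K/3) = -2 + K²/3 + 2*K/3)
z(f(3))*o = (-2 + (⅓)*4² + (⅔)*4)*18 = (-2 + (⅓)*16 + 8/3)*18 = (-2 + 16/3 + 8/3)*18 = 6*18 = 108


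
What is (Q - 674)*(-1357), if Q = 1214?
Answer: -732780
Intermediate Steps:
(Q - 674)*(-1357) = (1214 - 674)*(-1357) = 540*(-1357) = -732780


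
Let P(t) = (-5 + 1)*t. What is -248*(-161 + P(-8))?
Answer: 31992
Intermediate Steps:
P(t) = -4*t
-248*(-161 + P(-8)) = -248*(-161 - 4*(-8)) = -248*(-161 + 32) = -248*(-129) = 31992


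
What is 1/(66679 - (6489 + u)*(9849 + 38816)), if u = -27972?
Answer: 1/1045536874 ≈ 9.5645e-10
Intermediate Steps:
1/(66679 - (6489 + u)*(9849 + 38816)) = 1/(66679 - (6489 - 27972)*(9849 + 38816)) = 1/(66679 - (-21483)*48665) = 1/(66679 - 1*(-1045470195)) = 1/(66679 + 1045470195) = 1/1045536874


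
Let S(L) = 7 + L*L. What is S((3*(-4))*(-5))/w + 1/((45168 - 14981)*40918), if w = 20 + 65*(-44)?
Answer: -2227668168211/1753972165720 ≈ -1.2701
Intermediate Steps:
w = -2840 (w = 20 - 2860 = -2840)
S(L) = 7 + L²
S((3*(-4))*(-5))/w + 1/((45168 - 14981)*40918) = (7 + ((3*(-4))*(-5))²)/(-2840) + 1/((45168 - 14981)*40918) = (7 + (-12*(-5))²)*(-1/2840) + (1/40918)/30187 = (7 + 60²)*(-1/2840) + (1/30187)*(1/40918) = (7 + 3600)*(-1/2840) + 1/1235191666 = 3607*(-1/2840) + 1/1235191666 = -3607/2840 + 1/1235191666 = -2227668168211/1753972165720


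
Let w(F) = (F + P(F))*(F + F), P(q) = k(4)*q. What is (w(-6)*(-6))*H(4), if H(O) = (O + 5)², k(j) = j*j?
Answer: -594864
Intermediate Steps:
k(j) = j²
P(q) = 16*q (P(q) = 4²*q = 16*q)
w(F) = 34*F² (w(F) = (F + 16*F)*(F + F) = (17*F)*(2*F) = 34*F²)
H(O) = (5 + O)²
(w(-6)*(-6))*H(4) = ((34*(-6)²)*(-6))*(5 + 4)² = ((34*36)*(-6))*9² = (1224*(-6))*81 = -7344*81 = -594864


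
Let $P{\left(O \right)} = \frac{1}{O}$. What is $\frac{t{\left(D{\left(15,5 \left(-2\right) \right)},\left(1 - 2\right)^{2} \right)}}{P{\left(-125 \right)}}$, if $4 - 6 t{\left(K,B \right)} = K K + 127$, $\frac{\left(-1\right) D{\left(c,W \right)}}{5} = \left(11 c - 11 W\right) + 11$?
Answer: $\frac{255627875}{6} \approx 4.2605 \cdot 10^{7}$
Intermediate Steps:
$D{\left(c,W \right)} = -55 - 55 c + 55 W$ ($D{\left(c,W \right)} = - 5 \left(\left(11 c - 11 W\right) + 11\right) = - 5 \left(\left(- 11 W + 11 c\right) + 11\right) = - 5 \left(11 - 11 W + 11 c\right) = -55 - 55 c + 55 W$)
$t{\left(K,B \right)} = - \frac{41}{2} - \frac{K^{2}}{6}$ ($t{\left(K,B \right)} = \frac{2}{3} - \frac{K K + 127}{6} = \frac{2}{3} - \frac{K^{2} + 127}{6} = \frac{2}{3} - \frac{127 + K^{2}}{6} = \frac{2}{3} - \left(\frac{127}{6} + \frac{K^{2}}{6}\right) = - \frac{41}{2} - \frac{K^{2}}{6}$)
$\frac{t{\left(D{\left(15,5 \left(-2\right) \right)},\left(1 - 2\right)^{2} \right)}}{P{\left(-125 \right)}} = \frac{- \frac{41}{2} - \frac{\left(-55 - 825 + 55 \cdot 5 \left(-2\right)\right)^{2}}{6}}{\frac{1}{-125}} = \frac{- \frac{41}{2} - \frac{\left(-55 - 825 + 55 \left(-10\right)\right)^{2}}{6}}{- \frac{1}{125}} = \left(- \frac{41}{2} - \frac{\left(-55 - 825 - 550\right)^{2}}{6}\right) \left(-125\right) = \left(- \frac{41}{2} - \frac{\left(-1430\right)^{2}}{6}\right) \left(-125\right) = \left(- \frac{41}{2} - \frac{1022450}{3}\right) \left(-125\right) = \left(- \frac{2045023}{6}\right) \left(-125\right) = \frac{255627875}{6}$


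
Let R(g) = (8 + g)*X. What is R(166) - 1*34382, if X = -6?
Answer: -35426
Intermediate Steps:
R(g) = -48 - 6*g (R(g) = (8 + g)*(-6) = -48 - 6*g)
R(166) - 1*34382 = (-48 - 6*166) - 1*34382 = (-48 - 996) - 34382 = -1044 - 34382 = -35426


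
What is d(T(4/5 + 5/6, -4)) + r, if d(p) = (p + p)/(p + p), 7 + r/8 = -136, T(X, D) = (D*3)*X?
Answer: -1143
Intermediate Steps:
T(X, D) = 3*D*X (T(X, D) = (3*D)*X = 3*D*X)
r = -1144 (r = -56 + 8*(-136) = -56 - 1088 = -1144)
d(p) = 1 (d(p) = (2*p)/((2*p)) = (2*p)*(1/(2*p)) = 1)
d(T(4/5 + 5/6, -4)) + r = 1 - 1144 = -1143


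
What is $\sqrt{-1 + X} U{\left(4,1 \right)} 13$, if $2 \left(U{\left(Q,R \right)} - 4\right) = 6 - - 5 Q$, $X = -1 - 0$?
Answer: $221 i \sqrt{2} \approx 312.54 i$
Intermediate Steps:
$X = -1$ ($X = -1 + 0 = -1$)
$U{\left(Q,R \right)} = 7 + \frac{5 Q}{2}$ ($U{\left(Q,R \right)} = 4 + \frac{6 - - 5 Q}{2} = 4 + \frac{6 + 5 Q}{2} = 4 + \left(3 + \frac{5 Q}{2}\right) = 7 + \frac{5 Q}{2}$)
$\sqrt{-1 + X} U{\left(4,1 \right)} 13 = \sqrt{-1 - 1} \left(7 + \frac{5}{2} \cdot 4\right) 13 = \sqrt{-2} \left(7 + 10\right) 13 = i \sqrt{2} \cdot 17 \cdot 13 = 17 i \sqrt{2} \cdot 13 = 221 i \sqrt{2}$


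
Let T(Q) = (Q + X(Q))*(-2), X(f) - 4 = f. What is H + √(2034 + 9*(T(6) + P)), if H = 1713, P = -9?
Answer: 1713 + 3*√185 ≈ 1753.8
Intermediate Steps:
X(f) = 4 + f
T(Q) = -8 - 4*Q (T(Q) = (Q + (4 + Q))*(-2) = (4 + 2*Q)*(-2) = -8 - 4*Q)
H + √(2034 + 9*(T(6) + P)) = 1713 + √(2034 + 9*((-8 - 4*6) - 9)) = 1713 + √(2034 + 9*((-8 - 24) - 9)) = 1713 + √(2034 + 9*(-32 - 9)) = 1713 + √(2034 + 9*(-41)) = 1713 + √(2034 - 369) = 1713 + √1665 = 1713 + 3*√185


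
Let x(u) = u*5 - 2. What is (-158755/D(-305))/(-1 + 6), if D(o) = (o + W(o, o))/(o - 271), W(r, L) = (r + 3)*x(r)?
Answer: 18288576/460849 ≈ 39.685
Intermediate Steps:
x(u) = -2 + 5*u (x(u) = 5*u - 2 = -2 + 5*u)
W(r, L) = (-2 + 5*r)*(3 + r) (W(r, L) = (r + 3)*(-2 + 5*r) = (3 + r)*(-2 + 5*r) = (-2 + 5*r)*(3 + r))
D(o) = (o + (-2 + 5*o)*(3 + o))/(-271 + o) (D(o) = (o + (-2 + 5*o)*(3 + o))/(o - 271) = (o + (-2 + 5*o)*(3 + o))/(-271 + o))
(-158755/D(-305))/(-1 + 6) = (-158755*(-271 - 305)/(-305 + (-2 + 5*(-305))*(3 - 305)))/(-1 + 6) = -158755*(-576/(-305 + (-2 - 1525)*(-302)))/5 = -158755*(-576/(-305 - 1527*(-302)))*(⅕) = -158755*(-576/(-305 + 461154))*(⅕) = -158755/((-1/576*460849))*(⅕) = -158755/(-460849/576)*(⅕) = -158755*(-576/460849)*(⅕) = (91442880/460849)*(⅕) = 18288576/460849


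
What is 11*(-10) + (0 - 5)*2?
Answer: -120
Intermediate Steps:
11*(-10) + (0 - 5)*2 = -110 - 5*2 = -110 - 10 = -120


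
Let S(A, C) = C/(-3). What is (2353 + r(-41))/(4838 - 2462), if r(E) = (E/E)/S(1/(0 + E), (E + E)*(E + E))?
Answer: 15821569/15976224 ≈ 0.99032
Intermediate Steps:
S(A, C) = -C/3 (S(A, C) = C*(-1/3) = -C/3)
r(E) = -3/(4*E**2) (r(E) = (E/E)/((-(E + E)*(E + E)/3)) = 1/(-2*E*2*E/3) = 1/(-4*E**2/3) = 1*(-3/(4*E**2)) = -3/(4*E**2))
(2353 + r(-41))/(4838 - 2462) = (2353 - 3/4/(-41)**2)/(4838 - 2462) = (2353 - 3/4*1/1681)/2376 = (2353 - 3/6724)*(1/2376) = (15821569/6724)*(1/2376) = 15821569/15976224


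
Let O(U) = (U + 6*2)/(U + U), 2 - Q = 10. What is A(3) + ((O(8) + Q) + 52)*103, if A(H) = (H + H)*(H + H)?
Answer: 18787/4 ≈ 4696.8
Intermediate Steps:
Q = -8 (Q = 2 - 1*10 = 2 - 10 = -8)
O(U) = (12 + U)/(2*U) (O(U) = (U + 12)/((2*U)) = (12 + U)*(1/(2*U)) = (12 + U)/(2*U))
A(H) = 4*H² (A(H) = (2*H)*(2*H) = 4*H²)
A(3) + ((O(8) + Q) + 52)*103 = 4*3² + (((½)*(12 + 8)/8 - 8) + 52)*103 = 4*9 + (((½)*(⅛)*20 - 8) + 52)*103 = 36 + ((5/4 - 8) + 52)*103 = 36 + (-27/4 + 52)*103 = 36 + (181/4)*103 = 36 + 18643/4 = 18787/4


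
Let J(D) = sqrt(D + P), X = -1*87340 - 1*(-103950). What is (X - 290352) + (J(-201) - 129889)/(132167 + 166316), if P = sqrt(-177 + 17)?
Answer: -81707463275/298483 + sqrt(-201 + 4*I*sqrt(10))/298483 ≈ -2.7374e+5 + 4.7522e-5*I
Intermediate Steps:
P = 4*I*sqrt(10) (P = sqrt(-160) = 4*I*sqrt(10) ≈ 12.649*I)
X = 16610 (X = -87340 + 103950 = 16610)
J(D) = sqrt(D + 4*I*sqrt(10))
(X - 290352) + (J(-201) - 129889)/(132167 + 166316) = (16610 - 290352) + (sqrt(-201 + 4*I*sqrt(10)) - 129889)/(132167 + 166316) = -273742 + (-129889 + sqrt(-201 + 4*I*sqrt(10)))/298483 = -273742 + (-129889 + sqrt(-201 + 4*I*sqrt(10)))*(1/298483) = -273742 + (-129889/298483 + sqrt(-201 + 4*I*sqrt(10))/298483) = -81707463275/298483 + sqrt(-201 + 4*I*sqrt(10))/298483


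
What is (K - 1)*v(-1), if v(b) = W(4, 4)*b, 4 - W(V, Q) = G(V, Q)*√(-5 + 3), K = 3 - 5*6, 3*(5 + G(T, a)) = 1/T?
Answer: 112 + 413*I*√2/3 ≈ 112.0 + 194.69*I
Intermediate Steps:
G(T, a) = -5 + 1/(3*T)
K = -27 (K = 3 - 30 = -27)
W(V, Q) = 4 - I*√2*(-5 + 1/(3*V)) (W(V, Q) = 4 - (-5 + 1/(3*V))*√(-5 + 3) = 4 - (-5 + 1/(3*V))*√(-2) = 4 - (-5 + 1/(3*V))*I*√2 = 4 - I*√2*(-5 + 1/(3*V)))
v(b) = b*(4 + 59*I*√2/12) (v(b) = ((⅓)*(12*4 + I*√2*(-1 + 15*4))/4)*b = ((⅓)*(¼)*(48 + I*√2*(-1 + 60)))*b = ((⅓)*(¼)*(48 + I*√2*59))*b = ((⅓)*(¼)*(48 + 59*I*√2))*b = (4 + 59*I*√2/12)*b = b*(4 + 59*I*√2/12))
(K - 1)*v(-1) = (-27 - 1)*((1/12)*(-1)*(48 + 59*I*√2)) = -28*(-4 - 59*I*√2/12) = 112 + 413*I*√2/3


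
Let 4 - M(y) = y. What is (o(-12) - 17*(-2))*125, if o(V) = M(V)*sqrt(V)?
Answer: 4250 + 4000*I*sqrt(3) ≈ 4250.0 + 6928.2*I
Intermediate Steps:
M(y) = 4 - y
o(V) = sqrt(V)*(4 - V) (o(V) = (4 - V)*sqrt(V) = sqrt(V)*(4 - V))
(o(-12) - 17*(-2))*125 = (sqrt(-12)*(4 - 1*(-12)) - 17*(-2))*125 = ((2*I*sqrt(3))*(4 + 12) + 34)*125 = ((2*I*sqrt(3))*16 + 34)*125 = (32*I*sqrt(3) + 34)*125 = (34 + 32*I*sqrt(3))*125 = 4250 + 4000*I*sqrt(3)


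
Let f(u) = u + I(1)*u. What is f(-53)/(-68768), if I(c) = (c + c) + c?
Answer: 53/17192 ≈ 0.0030828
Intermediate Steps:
I(c) = 3*c (I(c) = 2*c + c = 3*c)
f(u) = 4*u (f(u) = u + (3*1)*u = u + 3*u = 4*u)
f(-53)/(-68768) = (4*(-53))/(-68768) = -212*(-1/68768) = 53/17192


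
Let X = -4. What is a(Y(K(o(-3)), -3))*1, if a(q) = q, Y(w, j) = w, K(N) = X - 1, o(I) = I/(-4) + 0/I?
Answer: -5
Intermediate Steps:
o(I) = -I/4 (o(I) = I*(-1/4) + 0 = -I/4 + 0 = -I/4)
K(N) = -5 (K(N) = -4 - 1 = -5)
a(Y(K(o(-3)), -3))*1 = -5*1 = -5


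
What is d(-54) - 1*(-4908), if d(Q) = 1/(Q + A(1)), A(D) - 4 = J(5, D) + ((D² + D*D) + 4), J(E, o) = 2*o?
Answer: 206135/42 ≈ 4908.0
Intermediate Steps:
A(D) = 8 + 2*D + 2*D² (A(D) = 4 + (2*D + ((D² + D*D) + 4)) = 4 + (2*D + ((D² + D²) + 4)) = 4 + (2*D + (2*D² + 4)) = 4 + (2*D + (4 + 2*D²)) = 4 + (4 + 2*D + 2*D²) = 8 + 2*D + 2*D²)
d(Q) = 1/(12 + Q) (d(Q) = 1/(Q + (8 + 2*1 + 2*1²)) = 1/(Q + (8 + 2 + 2*1)) = 1/(Q + (8 + 2 + 2)) = 1/(Q + 12) = 1/(12 + Q))
d(-54) - 1*(-4908) = 1/(12 - 54) - 1*(-4908) = 1/(-42) + 4908 = -1/42 + 4908 = 206135/42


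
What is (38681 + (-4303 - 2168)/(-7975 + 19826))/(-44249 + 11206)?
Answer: -458402060/391592593 ≈ -1.1706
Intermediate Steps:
(38681 + (-4303 - 2168)/(-7975 + 19826))/(-44249 + 11206) = (38681 - 6471/11851)/(-33043) = (38681 - 6471*1/11851)*(-1/33043) = (38681 - 6471/11851)*(-1/33043) = (458402060/11851)*(-1/33043) = -458402060/391592593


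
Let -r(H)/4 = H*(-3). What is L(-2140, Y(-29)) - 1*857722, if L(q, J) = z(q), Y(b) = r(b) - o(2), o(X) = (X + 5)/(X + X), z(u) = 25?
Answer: -857697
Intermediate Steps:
r(H) = 12*H (r(H) = -4*H*(-3) = -(-12)*H = 12*H)
o(X) = (5 + X)/(2*X) (o(X) = (5 + X)/((2*X)) = (5 + X)*(1/(2*X)) = (5 + X)/(2*X))
Y(b) = -7/4 + 12*b (Y(b) = 12*b - (5 + 2)/(2*2) = 12*b - 7/(2*2) = 12*b - 1*7/4 = 12*b - 7/4 = -7/4 + 12*b)
L(q, J) = 25
L(-2140, Y(-29)) - 1*857722 = 25 - 1*857722 = 25 - 857722 = -857697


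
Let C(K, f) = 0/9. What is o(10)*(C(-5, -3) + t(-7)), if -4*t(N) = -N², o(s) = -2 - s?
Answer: -147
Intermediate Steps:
C(K, f) = 0 (C(K, f) = 0*(⅑) = 0)
t(N) = N²/4 (t(N) = -(-1)*N²/4 = N²/4)
o(10)*(C(-5, -3) + t(-7)) = (-2 - 1*10)*(0 + (¼)*(-7)²) = (-2 - 10)*(0 + (¼)*49) = -12*(0 + 49/4) = -12*49/4 = -147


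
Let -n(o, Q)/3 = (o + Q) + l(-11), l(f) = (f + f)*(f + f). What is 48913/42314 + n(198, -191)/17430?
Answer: 65852089/61461085 ≈ 1.0714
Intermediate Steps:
l(f) = 4*f² (l(f) = (2*f)*(2*f) = 4*f²)
n(o, Q) = -1452 - 3*Q - 3*o (n(o, Q) = -3*((o + Q) + 4*(-11)²) = -3*((Q + o) + 4*121) = -3*((Q + o) + 484) = -3*(484 + Q + o) = -1452 - 3*Q - 3*o)
48913/42314 + n(198, -191)/17430 = 48913/42314 + (-1452 - 3*(-191) - 3*198)/17430 = 48913*(1/42314) + (-1452 + 573 - 594)*(1/17430) = 48913/42314 - 1473*1/17430 = 48913/42314 - 491/5810 = 65852089/61461085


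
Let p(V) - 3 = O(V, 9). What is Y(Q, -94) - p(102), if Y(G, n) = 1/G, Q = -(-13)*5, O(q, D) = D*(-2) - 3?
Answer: 1171/65 ≈ 18.015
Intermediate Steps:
O(q, D) = -3 - 2*D (O(q, D) = -2*D - 3 = -3 - 2*D)
p(V) = -18 (p(V) = 3 + (-3 - 2*9) = 3 + (-3 - 18) = 3 - 21 = -18)
Q = 65 (Q = -13*(-5) = 65)
Y(Q, -94) - p(102) = 1/65 - 1*(-18) = 1/65 + 18 = 1171/65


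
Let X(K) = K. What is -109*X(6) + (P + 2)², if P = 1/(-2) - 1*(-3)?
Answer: -2535/4 ≈ -633.75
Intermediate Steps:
P = 5/2 (P = -½ + 3 = 5/2 ≈ 2.5000)
-109*X(6) + (P + 2)² = -109*6 + (5/2 + 2)² = -654 + (9/2)² = -654 + 81/4 = -2535/4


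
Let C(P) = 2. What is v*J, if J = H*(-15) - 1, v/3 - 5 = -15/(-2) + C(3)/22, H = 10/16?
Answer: -68973/176 ≈ -391.89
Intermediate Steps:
H = 5/8 (H = 10*(1/16) = 5/8 ≈ 0.62500)
v = 831/22 (v = 15 + 3*(-15/(-2) + 2/22) = 15 + 3*(-15*(-½) + 2*(1/22)) = 15 + 3*(15/2 + 1/11) = 15 + 3*(167/22) = 15 + 501/22 = 831/22 ≈ 37.773)
J = -83/8 (J = (5/8)*(-15) - 1 = -75/8 - 1 = -83/8 ≈ -10.375)
v*J = (831/22)*(-83/8) = -68973/176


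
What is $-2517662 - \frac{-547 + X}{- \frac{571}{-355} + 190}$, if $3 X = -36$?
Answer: $- \frac{171253688457}{68021} \approx -2.5177 \cdot 10^{6}$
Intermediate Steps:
$X = -12$ ($X = \frac{1}{3} \left(-36\right) = -12$)
$-2517662 - \frac{-547 + X}{- \frac{571}{-355} + 190} = -2517662 - \frac{-547 - 12}{- \frac{571}{-355} + 190} = -2517662 - - \frac{559}{\left(-571\right) \left(- \frac{1}{355}\right) + 190} = -2517662 - - \frac{559}{\frac{571}{355} + 190} = -2517662 - - \frac{559}{\frac{68021}{355}} = -2517662 - \left(-559\right) \frac{355}{68021} = -2517662 - - \frac{198445}{68021} = -2517662 + \frac{198445}{68021} = - \frac{171253688457}{68021}$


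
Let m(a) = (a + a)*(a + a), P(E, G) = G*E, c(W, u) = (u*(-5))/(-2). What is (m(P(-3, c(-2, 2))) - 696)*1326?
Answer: 270504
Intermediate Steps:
c(W, u) = 5*u/2 (c(W, u) = -5*u*(-½) = 5*u/2)
P(E, G) = E*G
m(a) = 4*a² (m(a) = (2*a)*(2*a) = 4*a²)
(m(P(-3, c(-2, 2))) - 696)*1326 = (4*(-15*2/2)² - 696)*1326 = (4*(-3*5)² - 696)*1326 = (4*(-15)² - 696)*1326 = (4*225 - 696)*1326 = (900 - 696)*1326 = 204*1326 = 270504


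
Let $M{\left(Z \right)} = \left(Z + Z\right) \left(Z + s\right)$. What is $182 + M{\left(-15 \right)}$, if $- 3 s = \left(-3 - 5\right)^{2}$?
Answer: $1272$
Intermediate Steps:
$s = - \frac{64}{3}$ ($s = - \frac{\left(-3 - 5\right)^{2}}{3} = - \frac{\left(-8\right)^{2}}{3} = \left(- \frac{1}{3}\right) 64 = - \frac{64}{3} \approx -21.333$)
$M{\left(Z \right)} = 2 Z \left(- \frac{64}{3} + Z\right)$ ($M{\left(Z \right)} = \left(Z + Z\right) \left(Z - \frac{64}{3}\right) = 2 Z \left(- \frac{64}{3} + Z\right)$)
$182 + M{\left(-15 \right)} = 182 + \frac{2}{3} \left(-15\right) \left(-64 + 3 \left(-15\right)\right) = 182 + \frac{2}{3} \left(-15\right) \left(-64 - 45\right) = 182 + \frac{2}{3} \left(-15\right) \left(-109\right) = 182 + 1090 = 1272$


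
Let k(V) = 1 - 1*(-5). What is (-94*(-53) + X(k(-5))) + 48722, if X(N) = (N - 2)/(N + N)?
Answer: 161113/3 ≈ 53704.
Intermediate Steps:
k(V) = 6 (k(V) = 1 + 5 = 6)
X(N) = (-2 + N)/(2*N) (X(N) = (-2 + N)/((2*N)) = (-2 + N)*(1/(2*N)) = (-2 + N)/(2*N))
(-94*(-53) + X(k(-5))) + 48722 = (-94*(-53) + (½)*(-2 + 6)/6) + 48722 = (4982 + (½)*(⅙)*4) + 48722 = (4982 + ⅓) + 48722 = 14947/3 + 48722 = 161113/3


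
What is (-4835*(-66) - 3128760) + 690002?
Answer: -2119648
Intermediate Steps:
(-4835*(-66) - 3128760) + 690002 = (319110 - 3128760) + 690002 = -2809650 + 690002 = -2119648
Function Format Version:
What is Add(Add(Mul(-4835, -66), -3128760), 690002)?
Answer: -2119648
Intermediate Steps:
Add(Add(Mul(-4835, -66), -3128760), 690002) = Add(Add(319110, -3128760), 690002) = Add(-2809650, 690002) = -2119648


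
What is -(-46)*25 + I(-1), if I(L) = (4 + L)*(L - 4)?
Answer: 1135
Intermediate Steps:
I(L) = (-4 + L)*(4 + L) (I(L) = (4 + L)*(-4 + L) = (-4 + L)*(4 + L))
-(-46)*25 + I(-1) = -(-46)*25 + (-16 + (-1)**2) = -46*(-25) + (-16 + 1) = 1150 - 15 = 1135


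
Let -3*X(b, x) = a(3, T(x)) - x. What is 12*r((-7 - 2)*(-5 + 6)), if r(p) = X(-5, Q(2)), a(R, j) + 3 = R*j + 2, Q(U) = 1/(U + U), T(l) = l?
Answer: 2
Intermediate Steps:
Q(U) = 1/(2*U)
a(R, j) = -1 + R*j (a(R, j) = -3 + (R*j + 2) = -3 + (2 + R*j) = -1 + R*j)
X(b, x) = ⅓ - 2*x/3 (X(b, x) = -((-1 + 3*x) - x)/3 = -(-1 + 2*x)/3 = ⅓ - 2*x/3)
r(p) = ⅙ (r(p) = ⅓ - 1/(3*2) = ⅓ - ⅔*¼ = ⅓ - ⅙ = ⅙)
12*r((-7 - 2)*(-5 + 6)) = 12*(⅙) = 2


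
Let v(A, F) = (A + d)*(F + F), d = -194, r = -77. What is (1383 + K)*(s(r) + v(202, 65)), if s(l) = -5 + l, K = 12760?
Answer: 13548994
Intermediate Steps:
v(A, F) = 2*F*(-194 + A) (v(A, F) = (A - 194)*(F + F) = (-194 + A)*(2*F) = 2*F*(-194 + A))
(1383 + K)*(s(r) + v(202, 65)) = (1383 + 12760)*((-5 - 77) + 2*65*(-194 + 202)) = 14143*(-82 + 2*65*8) = 14143*(-82 + 1040) = 14143*958 = 13548994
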